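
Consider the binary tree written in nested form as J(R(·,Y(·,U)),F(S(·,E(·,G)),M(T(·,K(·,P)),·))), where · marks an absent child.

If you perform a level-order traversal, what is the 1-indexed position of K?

11

Level-order visits nodes level by level from the root, left to right within each level.
Level 0: J
Level 1: R, F
Level 2: Y, S, M
Level 3: U, E, T
Level 4: G, K
Level 5: P
Full level-order sequence: J, R, F, Y, S, M, U, E, T, G, K, P.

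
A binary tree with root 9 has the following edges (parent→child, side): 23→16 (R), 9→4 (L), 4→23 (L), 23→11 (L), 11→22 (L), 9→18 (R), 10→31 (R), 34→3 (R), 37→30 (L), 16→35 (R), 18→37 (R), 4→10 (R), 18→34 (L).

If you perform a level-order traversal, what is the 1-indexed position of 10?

Level-order visits nodes level by level from the root, left to right within each level.
Level 0: 9
Level 1: 4, 18
Level 2: 23, 10, 34, 37
Level 3: 11, 16, 31, 3, 30
Level 4: 22, 35
Full level-order sequence: 9, 4, 18, 23, 10, 34, 37, 11, 16, 31, 3, 30, 22, 35.

5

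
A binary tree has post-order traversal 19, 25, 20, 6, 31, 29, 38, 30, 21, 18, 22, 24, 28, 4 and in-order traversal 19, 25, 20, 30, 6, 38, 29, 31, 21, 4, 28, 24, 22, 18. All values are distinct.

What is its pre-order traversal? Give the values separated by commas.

The last element of post-order is the root; it splits in-order into left and right subtrees.
Root 4: left subtree has 9 nodes {19, 25, 20, 30, 6, 38, 29, 31, 21}, right has 4 {28, 24, 22, 18}.
  Root 21: left subtree has 8 nodes {19, 25, 20, 30, 6, 38, 29, 31}, right has 0 { }.
    Root 30: left subtree has 3 nodes {19, 25, 20}, right has 4 {6, 38, 29, 31}.
      Root 20: left subtree has 2 nodes {19, 25}, right has 0 { }.
        Root 25: left subtree has 1 node {19}, right has 0 { }.
      Root 38: left subtree has 1 node {6}, right has 2 {29, 31}.
        Root 29: left subtree has 0 nodes { }, right has 1 {31}.
  Root 28: left subtree has 0 nodes { }, right has 3 {24, 22, 18}.
    Root 24: left subtree has 0 nodes { }, right has 2 {22, 18}.
      Root 22: left subtree has 0 nodes { }, right has 1 {18}.

4, 21, 30, 20, 25, 19, 38, 6, 29, 31, 28, 24, 22, 18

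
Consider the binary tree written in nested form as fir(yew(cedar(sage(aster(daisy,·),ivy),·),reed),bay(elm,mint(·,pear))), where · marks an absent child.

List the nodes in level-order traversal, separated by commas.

fir, yew, bay, cedar, reed, elm, mint, sage, pear, aster, ivy, daisy

Level-order visits nodes level by level from the root, left to right within each level.
Level 0: fir
Level 1: yew, bay
Level 2: cedar, reed, elm, mint
Level 3: sage, pear
Level 4: aster, ivy
Level 5: daisy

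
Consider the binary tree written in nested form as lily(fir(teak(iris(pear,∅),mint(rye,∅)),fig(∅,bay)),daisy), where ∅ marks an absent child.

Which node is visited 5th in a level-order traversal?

fig

Level-order visits nodes level by level from the root, left to right within each level.
Level 0: lily
Level 1: fir, daisy
Level 2: teak, fig
Level 3: iris, mint, bay
Level 4: pear, rye
Full level-order sequence: lily, fir, daisy, teak, fig, iris, mint, bay, pear, rye.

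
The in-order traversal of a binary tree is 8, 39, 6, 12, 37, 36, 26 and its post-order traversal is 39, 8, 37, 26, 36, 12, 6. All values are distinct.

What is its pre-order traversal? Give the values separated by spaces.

The last element of post-order is the root; it splits in-order into left and right subtrees.
Root 6: left subtree has 2 nodes {8, 39}, right has 4 {12, 37, 36, 26}.
  Root 8: left subtree has 0 nodes { }, right has 1 {39}.
  Root 12: left subtree has 0 nodes { }, right has 3 {37, 36, 26}.
    Root 36: left subtree has 1 node {37}, right has 1 {26}.

6 8 39 12 36 37 26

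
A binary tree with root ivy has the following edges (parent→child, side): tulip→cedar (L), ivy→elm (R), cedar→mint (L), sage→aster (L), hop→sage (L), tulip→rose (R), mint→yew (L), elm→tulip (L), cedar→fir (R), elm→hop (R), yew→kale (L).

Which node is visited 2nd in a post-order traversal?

Post-order visits the left subtree, then the right subtree, then the node.
At ivy: no left child.
At ivy: go right to elm.
  At elm: go left to tulip.
    At tulip: go left to cedar.
      At cedar: go left to mint.
        At mint: go left to yew.
          At yew: go left to kale.
            kale is a leaf — visit kale.
          At yew: no right child.
          Visit yew.
        At mint: no right child.
        Visit mint.
      At cedar: go right to fir.
        fir is a leaf — visit fir.
      Visit cedar.
    At tulip: go right to rose.
      rose is a leaf — visit rose.
    Visit tulip.
  At elm: go right to hop.
    At hop: go left to sage.
      At sage: go left to aster.
        aster is a leaf — visit aster.
      At sage: no right child.
      Visit sage.
    At hop: no right child.
    Visit hop.
  Visit elm.
Visit ivy.
Full post-order sequence: kale, yew, mint, fir, cedar, rose, tulip, aster, sage, hop, elm, ivy.

yew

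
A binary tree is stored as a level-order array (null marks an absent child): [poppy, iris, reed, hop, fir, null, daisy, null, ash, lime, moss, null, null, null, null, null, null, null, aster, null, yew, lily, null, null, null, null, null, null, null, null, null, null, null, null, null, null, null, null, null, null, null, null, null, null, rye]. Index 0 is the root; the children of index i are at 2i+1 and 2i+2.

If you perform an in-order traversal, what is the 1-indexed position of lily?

In-order visits the left subtree, then the node, then the right subtree.
At poppy: go left to iris.
  At iris: go left to hop.
    At hop: no left child.
    Visit hop.
    At hop: go right to ash.
      At ash: no left child.
      Visit ash.
      At ash: go right to aster.
        aster is a leaf — visit aster.
  Visit iris.
  At iris: go right to fir.
    At fir: go left to lime.
      At lime: no left child.
      Visit lime.
      At lime: go right to yew.
        yew is a leaf — visit yew.
    Visit fir.
    At fir: go right to moss.
      At moss: go left to lily.
        At lily: no left child.
        Visit lily.
        At lily: go right to rye.
          rye is a leaf — visit rye.
      Visit moss.
      At moss: no right child.
Visit poppy.
At poppy: go right to reed.
  At reed: no left child.
  Visit reed.
  At reed: go right to daisy.
    daisy is a leaf — visit daisy.
Full in-order sequence: hop, ash, aster, iris, lime, yew, fir, lily, rye, moss, poppy, reed, daisy.

8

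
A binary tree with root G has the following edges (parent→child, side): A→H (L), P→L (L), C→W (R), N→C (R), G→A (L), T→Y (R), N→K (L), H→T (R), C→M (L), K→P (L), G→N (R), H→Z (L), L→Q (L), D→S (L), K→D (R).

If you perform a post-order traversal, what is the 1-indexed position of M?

12

Post-order visits the left subtree, then the right subtree, then the node.
At G: go left to A.
  At A: go left to H.
    At H: go left to Z.
      Z is a leaf — visit Z.
    At H: go right to T.
      At T: no left child.
      At T: go right to Y.
        Y is a leaf — visit Y.
      Visit T.
    Visit H.
  At A: no right child.
  Visit A.
At G: go right to N.
  At N: go left to K.
    At K: go left to P.
      At P: go left to L.
        At L: go left to Q.
          Q is a leaf — visit Q.
        At L: no right child.
        Visit L.
      At P: no right child.
      Visit P.
    At K: go right to D.
      At D: go left to S.
        S is a leaf — visit S.
      At D: no right child.
      Visit D.
    Visit K.
  At N: go right to C.
    At C: go left to M.
      M is a leaf — visit M.
    At C: go right to W.
      W is a leaf — visit W.
    Visit C.
  Visit N.
Visit G.
Full post-order sequence: Z, Y, T, H, A, Q, L, P, S, D, K, M, W, C, N, G.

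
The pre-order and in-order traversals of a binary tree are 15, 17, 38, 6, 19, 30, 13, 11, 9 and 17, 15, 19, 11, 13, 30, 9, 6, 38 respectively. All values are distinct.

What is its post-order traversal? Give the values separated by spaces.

The first element of pre-order is the root; it splits in-order into left and right subtrees.
Root 15: left subtree has 1 node {17}, right has 7 {19, 11, 13, 30, 9, 6, 38}.
  Root 38: left subtree has 6 nodes {19, 11, 13, 30, 9, 6}, right has 0 { }.
    Root 6: left subtree has 5 nodes {19, 11, 13, 30, 9}, right has 0 { }.
      Root 19: left subtree has 0 nodes { }, right has 4 {11, 13, 30, 9}.
        Root 30: left subtree has 2 nodes {11, 13}, right has 1 {9}.
          Root 13: left subtree has 1 node {11}, right has 0 { }.

17 11 13 9 30 19 6 38 15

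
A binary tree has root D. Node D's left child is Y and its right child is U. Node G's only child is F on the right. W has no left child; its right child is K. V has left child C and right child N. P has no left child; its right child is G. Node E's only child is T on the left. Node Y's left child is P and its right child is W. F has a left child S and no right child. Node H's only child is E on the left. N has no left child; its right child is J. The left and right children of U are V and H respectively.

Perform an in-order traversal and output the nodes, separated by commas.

P, G, S, F, Y, W, K, D, C, V, N, J, U, T, E, H

In-order visits the left subtree, then the node, then the right subtree.
At D: go left to Y.
  At Y: go left to P.
    At P: no left child.
    Visit P.
    At P: go right to G.
      At G: no left child.
      Visit G.
      At G: go right to F.
        At F: go left to S.
          S is a leaf — visit S.
        Visit F.
        At F: no right child.
  Visit Y.
  At Y: go right to W.
    At W: no left child.
    Visit W.
    At W: go right to K.
      K is a leaf — visit K.
Visit D.
At D: go right to U.
  At U: go left to V.
    At V: go left to C.
      C is a leaf — visit C.
    Visit V.
    At V: go right to N.
      At N: no left child.
      Visit N.
      At N: go right to J.
        J is a leaf — visit J.
  Visit U.
  At U: go right to H.
    At H: go left to E.
      At E: go left to T.
        T is a leaf — visit T.
      Visit E.
      At E: no right child.
    Visit H.
    At H: no right child.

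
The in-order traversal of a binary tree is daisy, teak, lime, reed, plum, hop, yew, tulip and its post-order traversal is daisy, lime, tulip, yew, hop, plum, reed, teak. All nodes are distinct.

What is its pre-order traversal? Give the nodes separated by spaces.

teak daisy reed lime plum hop yew tulip

The last element of post-order is the root; it splits in-order into left and right subtrees.
Root teak: left subtree has 1 node {daisy}, right has 6 {lime, reed, plum, hop, yew, tulip}.
  Root reed: left subtree has 1 node {lime}, right has 4 {plum, hop, yew, tulip}.
    Root plum: left subtree has 0 nodes { }, right has 3 {hop, yew, tulip}.
      Root hop: left subtree has 0 nodes { }, right has 2 {yew, tulip}.
        Root yew: left subtree has 0 nodes { }, right has 1 {tulip}.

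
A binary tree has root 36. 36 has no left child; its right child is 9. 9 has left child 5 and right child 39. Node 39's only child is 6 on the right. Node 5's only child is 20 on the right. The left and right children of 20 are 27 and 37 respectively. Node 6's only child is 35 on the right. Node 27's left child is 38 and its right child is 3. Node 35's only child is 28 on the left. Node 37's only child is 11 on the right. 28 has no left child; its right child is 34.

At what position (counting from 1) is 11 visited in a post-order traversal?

4

Post-order visits the left subtree, then the right subtree, then the node.
At 36: no left child.
At 36: go right to 9.
  At 9: go left to 5.
    At 5: no left child.
    At 5: go right to 20.
      At 20: go left to 27.
        At 27: go left to 38.
          38 is a leaf — visit 38.
        At 27: go right to 3.
          3 is a leaf — visit 3.
        Visit 27.
      At 20: go right to 37.
        At 37: no left child.
        At 37: go right to 11.
          11 is a leaf — visit 11.
        Visit 37.
      Visit 20.
    Visit 5.
  At 9: go right to 39.
    At 39: no left child.
    At 39: go right to 6.
      At 6: no left child.
      At 6: go right to 35.
        At 35: go left to 28.
          At 28: no left child.
          At 28: go right to 34.
            34 is a leaf — visit 34.
          Visit 28.
        At 35: no right child.
        Visit 35.
      Visit 6.
    Visit 39.
  Visit 9.
Visit 36.
Full post-order sequence: 38, 3, 27, 11, 37, 20, 5, 34, 28, 35, 6, 39, 9, 36.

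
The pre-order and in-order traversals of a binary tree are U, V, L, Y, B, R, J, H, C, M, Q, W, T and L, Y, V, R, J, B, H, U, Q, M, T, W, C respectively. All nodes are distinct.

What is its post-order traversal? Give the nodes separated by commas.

The first element of pre-order is the root; it splits in-order into left and right subtrees.
Root U: left subtree has 7 nodes {L, Y, V, R, J, B, H}, right has 5 {Q, M, T, W, C}.
  Root V: left subtree has 2 nodes {L, Y}, right has 4 {R, J, B, H}.
    Root L: left subtree has 0 nodes { }, right has 1 {Y}.
    Root B: left subtree has 2 nodes {R, J}, right has 1 {H}.
      Root R: left subtree has 0 nodes { }, right has 1 {J}.
  Root C: left subtree has 4 nodes {Q, M, T, W}, right has 0 { }.
    Root M: left subtree has 1 node {Q}, right has 2 {T, W}.
      Root W: left subtree has 1 node {T}, right has 0 { }.

Y, L, J, R, H, B, V, Q, T, W, M, C, U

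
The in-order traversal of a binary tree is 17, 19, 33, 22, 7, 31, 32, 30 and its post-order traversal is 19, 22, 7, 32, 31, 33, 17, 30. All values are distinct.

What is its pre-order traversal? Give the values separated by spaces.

The last element of post-order is the root; it splits in-order into left and right subtrees.
Root 30: left subtree has 7 nodes {17, 19, 33, 22, 7, 31, 32}, right has 0 { }.
  Root 17: left subtree has 0 nodes { }, right has 6 {19, 33, 22, 7, 31, 32}.
    Root 33: left subtree has 1 node {19}, right has 4 {22, 7, 31, 32}.
      Root 31: left subtree has 2 nodes {22, 7}, right has 1 {32}.
        Root 7: left subtree has 1 node {22}, right has 0 { }.

30 17 33 19 31 7 22 32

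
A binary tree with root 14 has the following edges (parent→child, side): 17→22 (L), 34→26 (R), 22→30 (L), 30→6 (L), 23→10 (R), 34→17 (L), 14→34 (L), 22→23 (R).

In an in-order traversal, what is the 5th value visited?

In-order visits the left subtree, then the node, then the right subtree.
At 14: go left to 34.
  At 34: go left to 17.
    At 17: go left to 22.
      At 22: go left to 30.
        At 30: go left to 6.
          6 is a leaf — visit 6.
        Visit 30.
        At 30: no right child.
      Visit 22.
      At 22: go right to 23.
        At 23: no left child.
        Visit 23.
        At 23: go right to 10.
          10 is a leaf — visit 10.
    Visit 17.
    At 17: no right child.
  Visit 34.
  At 34: go right to 26.
    26 is a leaf — visit 26.
Visit 14.
At 14: no right child.
Full in-order sequence: 6, 30, 22, 23, 10, 17, 34, 26, 14.

10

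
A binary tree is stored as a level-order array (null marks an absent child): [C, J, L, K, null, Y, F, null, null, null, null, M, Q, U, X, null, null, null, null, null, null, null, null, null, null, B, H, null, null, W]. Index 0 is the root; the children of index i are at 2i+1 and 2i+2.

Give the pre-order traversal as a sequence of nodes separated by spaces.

Pre-order visits the node, then its left subtree, then its right subtree.
Visit C.
At C: go left to J.
  Visit J.
  At J: go left to K.
    K is a leaf — visit K.
  At J: no right child.
At C: go right to L.
  Visit L.
  At L: go left to Y.
    Visit Y.
    At Y: go left to M.
      M is a leaf — visit M.
    At Y: go right to Q.
      Visit Q.
      At Q: go left to B.
        B is a leaf — visit B.
      At Q: go right to H.
        H is a leaf — visit H.
  At L: go right to F.
    Visit F.
    At F: go left to U.
      U is a leaf — visit U.
    At F: go right to X.
      Visit X.
      At X: go left to W.
        W is a leaf — visit W.
      At X: no right child.

C J K L Y M Q B H F U X W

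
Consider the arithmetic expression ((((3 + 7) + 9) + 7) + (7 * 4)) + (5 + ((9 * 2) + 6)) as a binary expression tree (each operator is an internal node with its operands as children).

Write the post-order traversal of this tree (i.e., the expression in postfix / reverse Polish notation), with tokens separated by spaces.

3 7 + 9 + 7 + 7 4 * + 5 9 2 * 6 + + +

Post-order on an expression tree gives postfix notation: for each operator, emit left operand, right operand, then the operator.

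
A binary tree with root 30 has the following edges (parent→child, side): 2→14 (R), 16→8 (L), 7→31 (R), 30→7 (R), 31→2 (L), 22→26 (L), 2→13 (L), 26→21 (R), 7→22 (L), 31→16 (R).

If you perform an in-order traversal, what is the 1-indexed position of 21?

3

In-order visits the left subtree, then the node, then the right subtree.
At 30: no left child.
Visit 30.
At 30: go right to 7.
  At 7: go left to 22.
    At 22: go left to 26.
      At 26: no left child.
      Visit 26.
      At 26: go right to 21.
        21 is a leaf — visit 21.
    Visit 22.
    At 22: no right child.
  Visit 7.
  At 7: go right to 31.
    At 31: go left to 2.
      At 2: go left to 13.
        13 is a leaf — visit 13.
      Visit 2.
      At 2: go right to 14.
        14 is a leaf — visit 14.
    Visit 31.
    At 31: go right to 16.
      At 16: go left to 8.
        8 is a leaf — visit 8.
      Visit 16.
      At 16: no right child.
Full in-order sequence: 30, 26, 21, 22, 7, 13, 2, 14, 31, 8, 16.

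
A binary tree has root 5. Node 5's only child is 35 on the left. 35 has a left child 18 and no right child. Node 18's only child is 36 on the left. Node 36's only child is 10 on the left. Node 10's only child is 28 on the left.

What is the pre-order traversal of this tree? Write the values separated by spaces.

5 35 18 36 10 28

Pre-order visits the node, then its left subtree, then its right subtree.
Visit 5.
At 5: go left to 35.
  Visit 35.
  At 35: go left to 18.
    Visit 18.
    At 18: go left to 36.
      Visit 36.
      At 36: go left to 10.
        Visit 10.
        At 10: go left to 28.
          28 is a leaf — visit 28.
        At 10: no right child.
      At 36: no right child.
    At 18: no right child.
  At 35: no right child.
At 5: no right child.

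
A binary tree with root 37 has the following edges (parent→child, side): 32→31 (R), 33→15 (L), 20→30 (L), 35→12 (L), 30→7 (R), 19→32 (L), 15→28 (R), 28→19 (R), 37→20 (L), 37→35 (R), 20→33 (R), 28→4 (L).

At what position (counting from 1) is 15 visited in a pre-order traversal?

Pre-order visits the node, then its left subtree, then its right subtree.
Visit 37.
At 37: go left to 20.
  Visit 20.
  At 20: go left to 30.
    Visit 30.
    At 30: no left child.
    At 30: go right to 7.
      7 is a leaf — visit 7.
  At 20: go right to 33.
    Visit 33.
    At 33: go left to 15.
      Visit 15.
      At 15: no left child.
      At 15: go right to 28.
        Visit 28.
        At 28: go left to 4.
          4 is a leaf — visit 4.
        At 28: go right to 19.
          Visit 19.
          At 19: go left to 32.
            Visit 32.
            At 32: no left child.
            At 32: go right to 31.
              31 is a leaf — visit 31.
          At 19: no right child.
    At 33: no right child.
At 37: go right to 35.
  Visit 35.
  At 35: go left to 12.
    12 is a leaf — visit 12.
  At 35: no right child.
Full pre-order sequence: 37, 20, 30, 7, 33, 15, 28, 4, 19, 32, 31, 35, 12.

6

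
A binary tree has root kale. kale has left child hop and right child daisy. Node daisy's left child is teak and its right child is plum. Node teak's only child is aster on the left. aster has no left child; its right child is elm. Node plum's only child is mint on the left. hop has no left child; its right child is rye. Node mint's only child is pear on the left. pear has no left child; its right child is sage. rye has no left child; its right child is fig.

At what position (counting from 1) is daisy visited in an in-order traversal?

In-order visits the left subtree, then the node, then the right subtree.
At kale: go left to hop.
  At hop: no left child.
  Visit hop.
  At hop: go right to rye.
    At rye: no left child.
    Visit rye.
    At rye: go right to fig.
      fig is a leaf — visit fig.
Visit kale.
At kale: go right to daisy.
  At daisy: go left to teak.
    At teak: go left to aster.
      At aster: no left child.
      Visit aster.
      At aster: go right to elm.
        elm is a leaf — visit elm.
    Visit teak.
    At teak: no right child.
  Visit daisy.
  At daisy: go right to plum.
    At plum: go left to mint.
      At mint: go left to pear.
        At pear: no left child.
        Visit pear.
        At pear: go right to sage.
          sage is a leaf — visit sage.
      Visit mint.
      At mint: no right child.
    Visit plum.
    At plum: no right child.
Full in-order sequence: hop, rye, fig, kale, aster, elm, teak, daisy, pear, sage, mint, plum.

8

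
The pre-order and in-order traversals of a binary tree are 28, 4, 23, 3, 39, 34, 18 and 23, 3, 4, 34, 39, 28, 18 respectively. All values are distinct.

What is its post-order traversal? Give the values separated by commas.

The first element of pre-order is the root; it splits in-order into left and right subtrees.
Root 28: left subtree has 5 nodes {23, 3, 4, 34, 39}, right has 1 {18}.
  Root 4: left subtree has 2 nodes {23, 3}, right has 2 {34, 39}.
    Root 23: left subtree has 0 nodes { }, right has 1 {3}.
    Root 39: left subtree has 1 node {34}, right has 0 { }.

3, 23, 34, 39, 4, 18, 28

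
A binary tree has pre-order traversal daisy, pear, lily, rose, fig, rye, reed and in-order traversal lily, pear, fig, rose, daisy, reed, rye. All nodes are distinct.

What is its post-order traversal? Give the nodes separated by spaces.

The first element of pre-order is the root; it splits in-order into left and right subtrees.
Root daisy: left subtree has 4 nodes {lily, pear, fig, rose}, right has 2 {reed, rye}.
  Root pear: left subtree has 1 node {lily}, right has 2 {fig, rose}.
    Root rose: left subtree has 1 node {fig}, right has 0 { }.
  Root rye: left subtree has 1 node {reed}, right has 0 { }.

lily fig rose pear reed rye daisy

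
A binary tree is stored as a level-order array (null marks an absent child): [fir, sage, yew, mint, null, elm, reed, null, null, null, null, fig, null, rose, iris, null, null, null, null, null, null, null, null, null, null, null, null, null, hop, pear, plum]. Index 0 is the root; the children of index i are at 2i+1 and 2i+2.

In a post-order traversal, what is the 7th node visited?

Post-order visits the left subtree, then the right subtree, then the node.
At fir: go left to sage.
  At sage: go left to mint.
    mint is a leaf — visit mint.
  At sage: no right child.
  Visit sage.
At fir: go right to yew.
  At yew: go left to elm.
    At elm: go left to fig.
      fig is a leaf — visit fig.
    At elm: no right child.
    Visit elm.
  At yew: go right to reed.
    At reed: go left to rose.
      At rose: no left child.
      At rose: go right to hop.
        hop is a leaf — visit hop.
      Visit rose.
    At reed: go right to iris.
      At iris: go left to pear.
        pear is a leaf — visit pear.
      At iris: go right to plum.
        plum is a leaf — visit plum.
      Visit iris.
    Visit reed.
  Visit yew.
Visit fir.
Full post-order sequence: mint, sage, fig, elm, hop, rose, pear, plum, iris, reed, yew, fir.

pear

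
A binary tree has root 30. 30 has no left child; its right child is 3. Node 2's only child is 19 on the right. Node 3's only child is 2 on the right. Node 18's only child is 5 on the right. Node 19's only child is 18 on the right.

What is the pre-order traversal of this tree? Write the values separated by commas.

30, 3, 2, 19, 18, 5

Pre-order visits the node, then its left subtree, then its right subtree.
Visit 30.
At 30: no left child.
At 30: go right to 3.
  Visit 3.
  At 3: no left child.
  At 3: go right to 2.
    Visit 2.
    At 2: no left child.
    At 2: go right to 19.
      Visit 19.
      At 19: no left child.
      At 19: go right to 18.
        Visit 18.
        At 18: no left child.
        At 18: go right to 5.
          5 is a leaf — visit 5.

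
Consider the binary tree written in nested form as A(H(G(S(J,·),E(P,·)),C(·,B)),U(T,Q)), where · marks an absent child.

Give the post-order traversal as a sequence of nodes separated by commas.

Post-order visits the left subtree, then the right subtree, then the node.
At A: go left to H.
  At H: go left to G.
    At G: go left to S.
      At S: go left to J.
        J is a leaf — visit J.
      At S: no right child.
      Visit S.
    At G: go right to E.
      At E: go left to P.
        P is a leaf — visit P.
      At E: no right child.
      Visit E.
    Visit G.
  At H: go right to C.
    At C: no left child.
    At C: go right to B.
      B is a leaf — visit B.
    Visit C.
  Visit H.
At A: go right to U.
  At U: go left to T.
    T is a leaf — visit T.
  At U: go right to Q.
    Q is a leaf — visit Q.
  Visit U.
Visit A.

J, S, P, E, G, B, C, H, T, Q, U, A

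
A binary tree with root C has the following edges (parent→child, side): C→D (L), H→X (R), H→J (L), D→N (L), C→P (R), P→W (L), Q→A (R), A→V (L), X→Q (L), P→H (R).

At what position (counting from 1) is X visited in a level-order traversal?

8

Level-order visits nodes level by level from the root, left to right within each level.
Level 0: C
Level 1: D, P
Level 2: N, W, H
Level 3: J, X
Level 4: Q
Level 5: A
Level 6: V
Full level-order sequence: C, D, P, N, W, H, J, X, Q, A, V.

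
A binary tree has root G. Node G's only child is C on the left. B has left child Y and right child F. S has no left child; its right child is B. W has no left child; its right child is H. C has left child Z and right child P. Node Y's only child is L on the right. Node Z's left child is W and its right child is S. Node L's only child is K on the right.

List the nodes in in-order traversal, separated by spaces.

W H Z S Y L K B F C P G

In-order visits the left subtree, then the node, then the right subtree.
At G: go left to C.
  At C: go left to Z.
    At Z: go left to W.
      At W: no left child.
      Visit W.
      At W: go right to H.
        H is a leaf — visit H.
    Visit Z.
    At Z: go right to S.
      At S: no left child.
      Visit S.
      At S: go right to B.
        At B: go left to Y.
          At Y: no left child.
          Visit Y.
          At Y: go right to L.
            At L: no left child.
            Visit L.
            At L: go right to K.
              K is a leaf — visit K.
        Visit B.
        At B: go right to F.
          F is a leaf — visit F.
  Visit C.
  At C: go right to P.
    P is a leaf — visit P.
Visit G.
At G: no right child.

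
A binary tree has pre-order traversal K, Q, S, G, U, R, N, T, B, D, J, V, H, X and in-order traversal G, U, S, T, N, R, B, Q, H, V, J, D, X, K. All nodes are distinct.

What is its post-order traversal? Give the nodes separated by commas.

The first element of pre-order is the root; it splits in-order into left and right subtrees.
Root K: left subtree has 13 nodes {G, U, S, T, N, R, B, Q, H, V, J, D, X}, right has 0 { }.
  Root Q: left subtree has 7 nodes {G, U, S, T, N, R, B}, right has 5 {H, V, J, D, X}.
    Root S: left subtree has 2 nodes {G, U}, right has 4 {T, N, R, B}.
      Root G: left subtree has 0 nodes { }, right has 1 {U}.
      Root R: left subtree has 2 nodes {T, N}, right has 1 {B}.
        Root N: left subtree has 1 node {T}, right has 0 { }.
    Root D: left subtree has 3 nodes {H, V, J}, right has 1 {X}.
      Root J: left subtree has 2 nodes {H, V}, right has 0 { }.
        Root V: left subtree has 1 node {H}, right has 0 { }.

U, G, T, N, B, R, S, H, V, J, X, D, Q, K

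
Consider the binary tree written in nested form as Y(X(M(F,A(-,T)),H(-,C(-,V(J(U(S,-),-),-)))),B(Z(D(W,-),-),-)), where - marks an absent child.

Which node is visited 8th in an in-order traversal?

In-order visits the left subtree, then the node, then the right subtree.
At Y: go left to X.
  At X: go left to M.
    At M: go left to F.
      F is a leaf — visit F.
    Visit M.
    At M: go right to A.
      At A: no left child.
      Visit A.
      At A: go right to T.
        T is a leaf — visit T.
  Visit X.
  At X: go right to H.
    At H: no left child.
    Visit H.
    At H: go right to C.
      At C: no left child.
      Visit C.
      At C: go right to V.
        At V: go left to J.
          At J: go left to U.
            At U: go left to S.
              S is a leaf — visit S.
            Visit U.
            At U: no right child.
          Visit J.
          At J: no right child.
        Visit V.
        At V: no right child.
Visit Y.
At Y: go right to B.
  At B: go left to Z.
    At Z: go left to D.
      At D: go left to W.
        W is a leaf — visit W.
      Visit D.
      At D: no right child.
    Visit Z.
    At Z: no right child.
  Visit B.
  At B: no right child.
Full in-order sequence: F, M, A, T, X, H, C, S, U, J, V, Y, W, D, Z, B.

S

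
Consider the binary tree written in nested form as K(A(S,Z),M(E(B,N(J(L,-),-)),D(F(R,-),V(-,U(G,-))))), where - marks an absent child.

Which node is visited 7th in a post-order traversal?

Post-order visits the left subtree, then the right subtree, then the node.
At K: go left to A.
  At A: go left to S.
    S is a leaf — visit S.
  At A: go right to Z.
    Z is a leaf — visit Z.
  Visit A.
At K: go right to M.
  At M: go left to E.
    At E: go left to B.
      B is a leaf — visit B.
    At E: go right to N.
      At N: go left to J.
        At J: go left to L.
          L is a leaf — visit L.
        At J: no right child.
        Visit J.
      At N: no right child.
      Visit N.
    Visit E.
  At M: go right to D.
    At D: go left to F.
      At F: go left to R.
        R is a leaf — visit R.
      At F: no right child.
      Visit F.
    At D: go right to V.
      At V: no left child.
      At V: go right to U.
        At U: go left to G.
          G is a leaf — visit G.
        At U: no right child.
        Visit U.
      Visit V.
    Visit D.
  Visit M.
Visit K.
Full post-order sequence: S, Z, A, B, L, J, N, E, R, F, G, U, V, D, M, K.

N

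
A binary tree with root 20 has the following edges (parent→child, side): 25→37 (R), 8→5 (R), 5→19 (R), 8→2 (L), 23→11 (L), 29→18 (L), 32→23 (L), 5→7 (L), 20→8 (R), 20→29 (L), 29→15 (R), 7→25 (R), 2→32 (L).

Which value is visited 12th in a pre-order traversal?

25

Pre-order visits the node, then its left subtree, then its right subtree.
Visit 20.
At 20: go left to 29.
  Visit 29.
  At 29: go left to 18.
    18 is a leaf — visit 18.
  At 29: go right to 15.
    15 is a leaf — visit 15.
At 20: go right to 8.
  Visit 8.
  At 8: go left to 2.
    Visit 2.
    At 2: go left to 32.
      Visit 32.
      At 32: go left to 23.
        Visit 23.
        At 23: go left to 11.
          11 is a leaf — visit 11.
        At 23: no right child.
      At 32: no right child.
    At 2: no right child.
  At 8: go right to 5.
    Visit 5.
    At 5: go left to 7.
      Visit 7.
      At 7: no left child.
      At 7: go right to 25.
        Visit 25.
        At 25: no left child.
        At 25: go right to 37.
          37 is a leaf — visit 37.
    At 5: go right to 19.
      19 is a leaf — visit 19.
Full pre-order sequence: 20, 29, 18, 15, 8, 2, 32, 23, 11, 5, 7, 25, 37, 19.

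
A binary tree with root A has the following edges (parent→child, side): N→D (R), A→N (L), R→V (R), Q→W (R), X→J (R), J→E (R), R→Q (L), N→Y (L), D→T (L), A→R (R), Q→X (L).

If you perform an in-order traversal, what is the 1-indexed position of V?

In-order visits the left subtree, then the node, then the right subtree.
At A: go left to N.
  At N: go left to Y.
    Y is a leaf — visit Y.
  Visit N.
  At N: go right to D.
    At D: go left to T.
      T is a leaf — visit T.
    Visit D.
    At D: no right child.
Visit A.
At A: go right to R.
  At R: go left to Q.
    At Q: go left to X.
      At X: no left child.
      Visit X.
      At X: go right to J.
        At J: no left child.
        Visit J.
        At J: go right to E.
          E is a leaf — visit E.
    Visit Q.
    At Q: go right to W.
      W is a leaf — visit W.
  Visit R.
  At R: go right to V.
    V is a leaf — visit V.
Full in-order sequence: Y, N, T, D, A, X, J, E, Q, W, R, V.

12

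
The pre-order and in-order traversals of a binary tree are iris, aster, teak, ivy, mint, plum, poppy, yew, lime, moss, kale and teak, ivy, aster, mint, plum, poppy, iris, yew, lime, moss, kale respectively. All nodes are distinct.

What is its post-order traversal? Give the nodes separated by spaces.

ivy teak poppy plum mint aster kale moss lime yew iris

The first element of pre-order is the root; it splits in-order into left and right subtrees.
Root iris: left subtree has 6 nodes {teak, ivy, aster, mint, plum, poppy}, right has 4 {yew, lime, moss, kale}.
  Root aster: left subtree has 2 nodes {teak, ivy}, right has 3 {mint, plum, poppy}.
    Root teak: left subtree has 0 nodes { }, right has 1 {ivy}.
    Root mint: left subtree has 0 nodes { }, right has 2 {plum, poppy}.
      Root plum: left subtree has 0 nodes { }, right has 1 {poppy}.
  Root yew: left subtree has 0 nodes { }, right has 3 {lime, moss, kale}.
    Root lime: left subtree has 0 nodes { }, right has 2 {moss, kale}.
      Root moss: left subtree has 0 nodes { }, right has 1 {kale}.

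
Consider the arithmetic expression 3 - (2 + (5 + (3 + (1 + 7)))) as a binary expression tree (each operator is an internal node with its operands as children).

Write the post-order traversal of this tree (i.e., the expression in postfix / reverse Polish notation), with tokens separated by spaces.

Post-order on an expression tree gives postfix notation: for each operator, emit left operand, right operand, then the operator.

3 2 5 3 1 7 + + + + -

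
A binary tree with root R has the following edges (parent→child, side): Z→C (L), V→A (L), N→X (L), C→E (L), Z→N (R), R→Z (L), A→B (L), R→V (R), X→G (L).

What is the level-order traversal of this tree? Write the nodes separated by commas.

Level-order visits nodes level by level from the root, left to right within each level.
Level 0: R
Level 1: Z, V
Level 2: C, N, A
Level 3: E, X, B
Level 4: G

R, Z, V, C, N, A, E, X, B, G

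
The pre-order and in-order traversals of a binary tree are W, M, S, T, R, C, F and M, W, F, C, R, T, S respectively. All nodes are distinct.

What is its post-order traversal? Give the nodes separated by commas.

The first element of pre-order is the root; it splits in-order into left and right subtrees.
Root W: left subtree has 1 node {M}, right has 5 {F, C, R, T, S}.
  Root S: left subtree has 4 nodes {F, C, R, T}, right has 0 { }.
    Root T: left subtree has 3 nodes {F, C, R}, right has 0 { }.
      Root R: left subtree has 2 nodes {F, C}, right has 0 { }.
        Root C: left subtree has 1 node {F}, right has 0 { }.

M, F, C, R, T, S, W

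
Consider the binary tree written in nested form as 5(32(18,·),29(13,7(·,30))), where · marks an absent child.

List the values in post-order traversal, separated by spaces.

Post-order visits the left subtree, then the right subtree, then the node.
At 5: go left to 32.
  At 32: go left to 18.
    18 is a leaf — visit 18.
  At 32: no right child.
  Visit 32.
At 5: go right to 29.
  At 29: go left to 13.
    13 is a leaf — visit 13.
  At 29: go right to 7.
    At 7: no left child.
    At 7: go right to 30.
      30 is a leaf — visit 30.
    Visit 7.
  Visit 29.
Visit 5.

18 32 13 30 7 29 5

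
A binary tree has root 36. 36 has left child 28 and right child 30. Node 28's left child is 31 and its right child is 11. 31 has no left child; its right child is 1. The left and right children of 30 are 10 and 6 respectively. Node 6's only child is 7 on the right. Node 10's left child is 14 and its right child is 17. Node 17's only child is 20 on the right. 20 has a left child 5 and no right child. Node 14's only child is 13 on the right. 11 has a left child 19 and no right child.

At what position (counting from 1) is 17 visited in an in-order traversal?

10

In-order visits the left subtree, then the node, then the right subtree.
At 36: go left to 28.
  At 28: go left to 31.
    At 31: no left child.
    Visit 31.
    At 31: go right to 1.
      1 is a leaf — visit 1.
  Visit 28.
  At 28: go right to 11.
    At 11: go left to 19.
      19 is a leaf — visit 19.
    Visit 11.
    At 11: no right child.
Visit 36.
At 36: go right to 30.
  At 30: go left to 10.
    At 10: go left to 14.
      At 14: no left child.
      Visit 14.
      At 14: go right to 13.
        13 is a leaf — visit 13.
    Visit 10.
    At 10: go right to 17.
      At 17: no left child.
      Visit 17.
      At 17: go right to 20.
        At 20: go left to 5.
          5 is a leaf — visit 5.
        Visit 20.
        At 20: no right child.
  Visit 30.
  At 30: go right to 6.
    At 6: no left child.
    Visit 6.
    At 6: go right to 7.
      7 is a leaf — visit 7.
Full in-order sequence: 31, 1, 28, 19, 11, 36, 14, 13, 10, 17, 5, 20, 30, 6, 7.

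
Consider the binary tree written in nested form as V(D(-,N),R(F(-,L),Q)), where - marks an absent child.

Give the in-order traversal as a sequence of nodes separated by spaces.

D N V F L R Q

In-order visits the left subtree, then the node, then the right subtree.
At V: go left to D.
  At D: no left child.
  Visit D.
  At D: go right to N.
    N is a leaf — visit N.
Visit V.
At V: go right to R.
  At R: go left to F.
    At F: no left child.
    Visit F.
    At F: go right to L.
      L is a leaf — visit L.
  Visit R.
  At R: go right to Q.
    Q is a leaf — visit Q.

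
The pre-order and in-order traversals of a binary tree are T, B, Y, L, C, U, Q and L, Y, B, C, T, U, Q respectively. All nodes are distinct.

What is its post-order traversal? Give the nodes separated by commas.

L, Y, C, B, Q, U, T

The first element of pre-order is the root; it splits in-order into left and right subtrees.
Root T: left subtree has 4 nodes {L, Y, B, C}, right has 2 {U, Q}.
  Root B: left subtree has 2 nodes {L, Y}, right has 1 {C}.
    Root Y: left subtree has 1 node {L}, right has 0 { }.
  Root U: left subtree has 0 nodes { }, right has 1 {Q}.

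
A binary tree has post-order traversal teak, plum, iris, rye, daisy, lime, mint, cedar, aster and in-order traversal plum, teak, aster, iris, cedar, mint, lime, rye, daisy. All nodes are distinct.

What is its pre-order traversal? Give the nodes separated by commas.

aster, plum, teak, cedar, iris, mint, lime, daisy, rye

The last element of post-order is the root; it splits in-order into left and right subtrees.
Root aster: left subtree has 2 nodes {plum, teak}, right has 6 {iris, cedar, mint, lime, rye, daisy}.
  Root plum: left subtree has 0 nodes { }, right has 1 {teak}.
  Root cedar: left subtree has 1 node {iris}, right has 4 {mint, lime, rye, daisy}.
    Root mint: left subtree has 0 nodes { }, right has 3 {lime, rye, daisy}.
      Root lime: left subtree has 0 nodes { }, right has 2 {rye, daisy}.
        Root daisy: left subtree has 1 node {rye}, right has 0 { }.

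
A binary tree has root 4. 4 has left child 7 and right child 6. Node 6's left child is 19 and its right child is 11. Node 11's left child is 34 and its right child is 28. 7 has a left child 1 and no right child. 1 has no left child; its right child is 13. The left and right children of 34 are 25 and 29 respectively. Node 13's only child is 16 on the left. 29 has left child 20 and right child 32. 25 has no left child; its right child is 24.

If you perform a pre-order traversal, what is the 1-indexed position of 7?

Pre-order visits the node, then its left subtree, then its right subtree.
Visit 4.
At 4: go left to 7.
  Visit 7.
  At 7: go left to 1.
    Visit 1.
    At 1: no left child.
    At 1: go right to 13.
      Visit 13.
      At 13: go left to 16.
        16 is a leaf — visit 16.
      At 13: no right child.
  At 7: no right child.
At 4: go right to 6.
  Visit 6.
  At 6: go left to 19.
    19 is a leaf — visit 19.
  At 6: go right to 11.
    Visit 11.
    At 11: go left to 34.
      Visit 34.
      At 34: go left to 25.
        Visit 25.
        At 25: no left child.
        At 25: go right to 24.
          24 is a leaf — visit 24.
      At 34: go right to 29.
        Visit 29.
        At 29: go left to 20.
          20 is a leaf — visit 20.
        At 29: go right to 32.
          32 is a leaf — visit 32.
    At 11: go right to 28.
      28 is a leaf — visit 28.
Full pre-order sequence: 4, 7, 1, 13, 16, 6, 19, 11, 34, 25, 24, 29, 20, 32, 28.

2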